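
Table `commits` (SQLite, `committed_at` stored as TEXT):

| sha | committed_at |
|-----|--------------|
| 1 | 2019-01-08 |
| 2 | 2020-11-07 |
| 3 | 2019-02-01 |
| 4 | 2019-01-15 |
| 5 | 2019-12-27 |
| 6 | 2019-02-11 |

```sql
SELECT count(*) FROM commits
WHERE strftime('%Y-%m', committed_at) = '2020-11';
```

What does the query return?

1

Rows with year-month 2020-11: 2020-11-07 → 1.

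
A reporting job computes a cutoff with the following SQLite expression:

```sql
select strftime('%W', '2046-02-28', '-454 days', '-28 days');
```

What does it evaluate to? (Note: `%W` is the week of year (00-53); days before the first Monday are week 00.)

First apply '-454 days', '-28 days': 2046-02-28 → 2044-11-03.
2044-11-03 is a Thursday. SQLite's %W counts Mondays since the year started; the result is 44.

44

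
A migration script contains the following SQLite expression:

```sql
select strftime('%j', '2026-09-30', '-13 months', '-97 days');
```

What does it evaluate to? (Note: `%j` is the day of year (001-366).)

145

First apply '-13 months', '-97 days': 2026-09-30 → 2025-05-25.
Day-of-year for 2025-05-25: days since 2025-01-01 inclusive = 145, zero-padded to 145.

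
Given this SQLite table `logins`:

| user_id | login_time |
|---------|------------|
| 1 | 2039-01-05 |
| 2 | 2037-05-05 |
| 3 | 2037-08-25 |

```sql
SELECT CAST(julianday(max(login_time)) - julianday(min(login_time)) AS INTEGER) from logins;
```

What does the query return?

MIN = 2037-05-05, MAX = 2039-01-05.
26 days remain in May 2037 after the 5th (31 − 5).
Full months from June 2037 through December 2038 contribute their day counts.
Then 5 days into January 2039.
Total: 26 + 30 + 31 + 31 + 30 + 31 + 30 + 31 + 31 + 28 + 31 + 30 + 31 + 30 + 31 + 31 + 30 + 31 + 30 + 31 + 5 = 610.

610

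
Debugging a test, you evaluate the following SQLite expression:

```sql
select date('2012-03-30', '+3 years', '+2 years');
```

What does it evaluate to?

2017-03-30

Adding +3 years to 2012-03-30 gives 2015-03-30.
Adding +2 years to 2015-03-30 gives 2017-03-30.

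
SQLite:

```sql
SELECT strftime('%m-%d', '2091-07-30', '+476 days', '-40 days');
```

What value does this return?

10-08

First apply '+476 days', '-40 days': 2091-07-30 → 2092-10-08.
`%m-%d` extracts the month-day: 10-08.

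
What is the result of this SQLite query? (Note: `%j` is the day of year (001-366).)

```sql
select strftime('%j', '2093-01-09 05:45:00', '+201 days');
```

First apply '+201 days': 2093-01-09 05:45:00 → 2093-07-29 05:45:00.
Day-of-year for 2093-07-29: days since 2093-01-01 inclusive = 210, zero-padded to 210.

210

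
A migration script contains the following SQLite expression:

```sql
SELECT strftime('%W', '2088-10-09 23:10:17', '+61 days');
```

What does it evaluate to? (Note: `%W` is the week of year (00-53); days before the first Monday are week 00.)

First apply '+61 days': 2088-10-09 23:10:17 → 2088-12-09 23:10:17.
2088-12-09 is a Thursday. SQLite's %W counts Mondays since the year started; the result is 49.

49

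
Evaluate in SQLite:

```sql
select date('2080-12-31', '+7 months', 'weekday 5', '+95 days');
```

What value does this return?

Adding +7 months to 2080-12-31 gives 2081-07-31.
`weekday 5` advances to the next Friday; 2081-07-31 is a Thursday, so it moves forward to 2081-08-01.
Applying '+95 days' to 2081-08-01: counting 95 days forward gives 2081-11-04.

2081-11-04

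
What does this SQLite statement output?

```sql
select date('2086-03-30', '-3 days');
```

Going back 3 days within March lands on 2086-03-27.

2086-03-27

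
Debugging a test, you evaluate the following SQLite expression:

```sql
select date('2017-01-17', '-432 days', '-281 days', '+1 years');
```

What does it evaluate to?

2016-02-04

Applying '-432 days' to 2017-01-17: counting 432 days back gives 2015-11-12.
Applying '-281 days' to 2015-11-12: counting 281 days back gives 2015-02-04.
Adding +1 year to 2015-02-04 gives 2016-02-04.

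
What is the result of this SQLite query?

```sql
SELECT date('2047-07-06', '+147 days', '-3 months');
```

2047-08-30

Applying '+147 days' to 2047-07-06: counting 147 days forward gives 2047-11-30.
Adding -3 months to 2047-11-30 gives 2047-08-30.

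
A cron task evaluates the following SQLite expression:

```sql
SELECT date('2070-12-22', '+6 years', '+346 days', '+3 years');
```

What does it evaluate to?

Adding +6 years to 2070-12-22 gives 2076-12-22.
Applying '+346 days' to 2076-12-22: counting 346 days forward gives 2077-12-03.
Adding +3 years to 2077-12-03 gives 2080-12-03.

2080-12-03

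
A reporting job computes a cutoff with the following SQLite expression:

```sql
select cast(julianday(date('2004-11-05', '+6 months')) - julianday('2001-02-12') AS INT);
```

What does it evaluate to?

1543

Adding +6 months to 2004-11-05 gives 2005-05-05.
16 days remain in February 2001 after the 12th (28 − 12).
Full months from March 2001 through April 2005 contribute their day counts.
Then 5 days into May 2005.
Total: 16 + 31 + 30 + 31 + 30 + 31 + 31 + 30 + 31 + 30 + 31 + 31 + 28 + 31 + 30 + 31 + 30 + 31 + 31 + 30 + 31 + 30 + 31 + 31 + 28 + 31 + 30 + 31 + 30 + 31 + 31 + 30 + 31 + 30 + 31 + 31 + 29 + 31 + 30 + 31 + 30 + 31 + 31 + 30 + 31 + 30 + 31 + 31 + 28 + 31 + 30 + 5 = 1543.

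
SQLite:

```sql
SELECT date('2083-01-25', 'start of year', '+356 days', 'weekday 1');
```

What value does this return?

2083-12-27

`start of year` rewinds 2083-01-25 to 2083-01-01.
Applying '+356 days' to 2083-01-01: counting 356 days forward gives 2083-12-23.
`weekday 1` advances to the next Monday; 2083-12-23 is a Thursday, so it moves forward to 2083-12-27.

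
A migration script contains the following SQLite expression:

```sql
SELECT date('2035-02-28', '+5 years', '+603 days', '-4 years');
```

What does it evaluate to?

Adding +5 years to 2035-02-28 gives 2040-02-28.
Applying '+603 days' to 2040-02-28: counting 603 days forward gives 2041-10-23.
Adding -4 years to 2041-10-23 gives 2037-10-23.

2037-10-23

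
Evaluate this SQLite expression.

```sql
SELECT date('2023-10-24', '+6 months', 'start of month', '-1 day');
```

Adding +6 months to 2023-10-24 gives 2024-04-24.
`start of month` rewinds 2024-04-24 to 2024-04-01.
Going back 1 day from 2024-04-01 reaches 2024-03-31 (last day of March, 31 days).

2024-03-31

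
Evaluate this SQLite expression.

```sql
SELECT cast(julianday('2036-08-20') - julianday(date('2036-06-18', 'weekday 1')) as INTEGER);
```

`weekday 1` advances to the next Monday; 2036-06-18 is a Wednesday, so it moves forward to 2036-06-23.
7 days remain in June 2036 after the 23rd (30 − 23).
July 2036: 31 days.
Then 20 days into August 2036.
Total: 7 + 31 + 20 = 58.

58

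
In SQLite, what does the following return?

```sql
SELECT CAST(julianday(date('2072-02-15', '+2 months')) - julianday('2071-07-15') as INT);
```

275

Adding +2 months to 2072-02-15 gives 2072-04-15.
16 days remain in July 2071 after the 15th (31 − 15).
Full months from August 2071 through March 2072 contribute their day counts.
Then 15 days into April 2072.
Total: 16 + 31 + 30 + 31 + 30 + 31 + 31 + 29 + 31 + 15 = 275.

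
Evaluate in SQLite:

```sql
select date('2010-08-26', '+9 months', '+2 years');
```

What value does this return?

Adding +9 months to 2010-08-26 gives 2011-05-26.
Adding +2 years to 2011-05-26 gives 2013-05-26.

2013-05-26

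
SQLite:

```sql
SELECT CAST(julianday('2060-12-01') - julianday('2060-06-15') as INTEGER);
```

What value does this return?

169

15 days remain in June 2060 after the 15th (30 − 15).
July 2060: 31 days.
August 2060: 31 days.
September 2060: 30 days.
October 2060: 31 days.
November 2060: 30 days.
Then 1 day into December 2060.
Total: 15 + 31 + 31 + 30 + 31 + 30 + 1 = 169.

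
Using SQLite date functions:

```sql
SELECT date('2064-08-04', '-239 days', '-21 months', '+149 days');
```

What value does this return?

2062-08-05

Applying '-239 days' to 2064-08-04: counting 239 days back gives 2063-12-09.
Adding -21 months to 2063-12-09 gives 2062-03-09.
Applying '+149 days' to 2062-03-09: counting 149 days forward gives 2062-08-05.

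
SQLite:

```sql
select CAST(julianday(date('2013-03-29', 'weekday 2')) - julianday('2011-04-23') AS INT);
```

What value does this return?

`weekday 2` advances to the next Tuesday; 2013-03-29 is a Friday, so it moves forward to 2013-04-02.
7 days remain in April 2011 after the 23rd (30 − 23).
Full months from May 2011 through March 2013 contribute their day counts.
Then 2 days into April 2013.
Total: 7 + 31 + 30 + 31 + 31 + 30 + 31 + 30 + 31 + 31 + 29 + 31 + 30 + 31 + 30 + 31 + 31 + 30 + 31 + 30 + 31 + 31 + 28 + 31 + 2 = 710.

710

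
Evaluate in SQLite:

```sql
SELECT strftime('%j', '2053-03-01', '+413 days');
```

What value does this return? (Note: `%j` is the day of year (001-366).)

First apply '+413 days': 2053-03-01 → 2054-04-18.
Day-of-year for 2054-04-18: days since 2054-01-01 inclusive = 108, zero-padded to 108.

108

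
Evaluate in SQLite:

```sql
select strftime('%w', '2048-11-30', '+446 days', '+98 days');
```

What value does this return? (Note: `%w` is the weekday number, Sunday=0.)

6

First apply '+446 days', '+98 days': 2048-11-30 → 2050-05-28.
2050-05-28 is a Saturday; with Sunday=0 that is 6.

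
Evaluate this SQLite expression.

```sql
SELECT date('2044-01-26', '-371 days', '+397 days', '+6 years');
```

Applying '-371 days' to 2044-01-26: counting 371 days back gives 2043-01-20.
Applying '+397 days' to 2043-01-20: counting 397 days forward gives 2044-02-21.
Adding +6 years to 2044-02-21 gives 2050-02-21.

2050-02-21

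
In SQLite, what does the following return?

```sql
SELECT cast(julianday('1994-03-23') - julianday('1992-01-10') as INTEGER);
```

21 days remain in January 1992 after the 10th (31 − 10).
Full months from February 1992 through February 1994 contribute their day counts.
Then 23 days into March 1994.
Total: 21 + 29 + 31 + 30 + 31 + 30 + 31 + 31 + 30 + 31 + 30 + 31 + 31 + 28 + 31 + 30 + 31 + 30 + 31 + 31 + 30 + 31 + 30 + 31 + 31 + 28 + 23 = 803.

803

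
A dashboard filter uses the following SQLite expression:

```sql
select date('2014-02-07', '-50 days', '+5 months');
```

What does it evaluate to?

Applying '-50 days' to 2014-02-07: counting 50 days back gives 2013-12-19.
Adding +5 months to 2013-12-19 gives 2014-05-19.

2014-05-19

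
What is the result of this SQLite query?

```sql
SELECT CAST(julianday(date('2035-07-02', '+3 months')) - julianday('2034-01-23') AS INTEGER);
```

Adding +3 months to 2035-07-02 gives 2035-10-02.
8 days remain in January 2034 after the 23rd (31 − 23).
Full months from February 2034 through September 2035 contribute their day counts.
Then 2 days into October 2035.
Total: 8 + 28 + 31 + 30 + 31 + 30 + 31 + 31 + 30 + 31 + 30 + 31 + 31 + 28 + 31 + 30 + 31 + 30 + 31 + 31 + 30 + 2 = 617.

617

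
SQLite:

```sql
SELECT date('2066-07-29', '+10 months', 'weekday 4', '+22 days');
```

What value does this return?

Adding +10 months to 2066-07-29 gives 2067-05-29.
`weekday 4` advances to the next Thursday; 2067-05-29 is a Sunday, so it moves forward to 2067-06-02.
Advancing 22 more days within June lands on 2067-06-24.

2067-06-24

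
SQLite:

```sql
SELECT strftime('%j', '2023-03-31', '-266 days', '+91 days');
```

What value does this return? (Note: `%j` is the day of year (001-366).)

280

First apply '-266 days', '+91 days': 2023-03-31 → 2022-10-07.
Day-of-year for 2022-10-07: days since 2022-01-01 inclusive = 280, zero-padded to 280.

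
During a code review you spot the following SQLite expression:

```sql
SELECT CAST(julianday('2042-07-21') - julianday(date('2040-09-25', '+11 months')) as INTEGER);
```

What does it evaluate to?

330

Adding +11 months to 2040-09-25 gives 2041-08-25.
6 days remain in August 2041 after the 25th (31 − 25).
Full months from September 2041 through June 2042 contribute their day counts.
Then 21 days into July 2042.
Total: 6 + 30 + 31 + 30 + 31 + 31 + 28 + 31 + 30 + 31 + 30 + 21 = 330.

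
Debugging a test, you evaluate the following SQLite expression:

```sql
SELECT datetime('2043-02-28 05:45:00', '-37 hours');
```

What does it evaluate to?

2043-02-26 16:45:00

-37 hours from 2043-02-28 05:45:00 is 2043-02-26 16:45:00 (crosses midnight).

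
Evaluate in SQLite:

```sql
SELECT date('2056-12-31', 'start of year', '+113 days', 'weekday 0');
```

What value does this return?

`start of year` rewinds 2056-12-31 to 2056-01-01.
Applying '+113 days' to 2056-01-01: counting 113 days forward gives 2056-04-23.
`weekday 0` advances to the next Sunday; 2056-04-23 is already a Sunday, so it stays at 2056-04-23.

2056-04-23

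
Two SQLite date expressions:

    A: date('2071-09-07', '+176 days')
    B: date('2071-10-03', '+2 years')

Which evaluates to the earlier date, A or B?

A = 2072-03-01.
B = 2073-10-03.
A is earlier.

A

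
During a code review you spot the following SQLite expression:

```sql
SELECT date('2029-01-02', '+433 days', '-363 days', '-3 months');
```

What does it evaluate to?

Applying '+433 days' to 2029-01-02: counting 433 days forward gives 2030-03-11.
Applying '-363 days' to 2030-03-11: counting 363 days back gives 2029-03-13.
Adding -3 months to 2029-03-13 gives 2028-12-13.

2028-12-13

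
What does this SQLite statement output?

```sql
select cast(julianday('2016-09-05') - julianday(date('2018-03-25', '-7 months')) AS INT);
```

Adding -7 months to 2018-03-25 gives 2017-08-25.
25 days remain in September 2016 after the 5th (30 − 5).
Full months from October 2016 through July 2017 contribute their day counts.
Then 25 days into August 2017.
Total: 25 + 31 + 30 + 31 + 31 + 28 + 31 + 30 + 31 + 30 + 31 + 25 = 354.
The subtraction is earlier − later, so the result is −354 → -354.

-354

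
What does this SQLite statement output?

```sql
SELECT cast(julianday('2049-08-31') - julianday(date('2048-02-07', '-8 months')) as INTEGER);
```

Adding -8 months to 2048-02-07 gives 2047-06-07.
23 days remain in June 2047 after the 7th (30 − 7).
Full months from July 2047 through July 2049 contribute their day counts.
Then 31 days into August 2049.
Total: 23 + 31 + 31 + 30 + 31 + 30 + 31 + 31 + 29 + 31 + 30 + 31 + 30 + 31 + 31 + 30 + 31 + 30 + 31 + 31 + 28 + 31 + 30 + 31 + 30 + 31 + 31 = 816.

816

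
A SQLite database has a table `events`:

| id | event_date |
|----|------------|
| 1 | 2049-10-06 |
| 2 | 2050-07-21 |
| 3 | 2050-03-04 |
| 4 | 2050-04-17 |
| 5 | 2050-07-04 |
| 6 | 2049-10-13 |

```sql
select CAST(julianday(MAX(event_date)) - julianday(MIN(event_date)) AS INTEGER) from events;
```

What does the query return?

MIN = 2049-10-06, MAX = 2050-07-21.
25 days remain in October 2049 after the 6th (31 − 6).
Full months from November 2049 through June 2050 contribute their day counts.
Then 21 days into July 2050.
Total: 25 + 30 + 31 + 31 + 28 + 31 + 30 + 31 + 30 + 21 = 288.

288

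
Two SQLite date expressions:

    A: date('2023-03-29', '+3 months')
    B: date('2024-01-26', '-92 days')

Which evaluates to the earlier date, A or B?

A

A = 2023-06-29.
B = 2023-10-26.
A is earlier.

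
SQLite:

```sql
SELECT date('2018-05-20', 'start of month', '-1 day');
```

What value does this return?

2018-04-30

`start of month` rewinds 2018-05-20 to 2018-05-01.
Going back 1 day from 2018-05-01 reaches 2018-04-30 (last day of April, 30 days).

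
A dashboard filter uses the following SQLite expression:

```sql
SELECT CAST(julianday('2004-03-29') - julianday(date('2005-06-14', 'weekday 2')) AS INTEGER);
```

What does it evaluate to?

-442

`weekday 2` advances to the next Tuesday; 2005-06-14 is already a Tuesday, so it stays at 2005-06-14.
2 days remain in March 2004 after the 29th (31 − 29).
Full months from April 2004 through May 2005 contribute their day counts.
Then 14 days into June 2005.
Total: 2 + 30 + 31 + 30 + 31 + 31 + 30 + 31 + 30 + 31 + 31 + 28 + 31 + 30 + 31 + 14 = 442.
The subtraction is earlier − later, so the result is −442 → -442.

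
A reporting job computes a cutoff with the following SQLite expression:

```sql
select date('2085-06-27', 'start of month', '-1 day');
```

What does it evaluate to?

2085-05-31

`start of month` rewinds 2085-06-27 to 2085-06-01.
Going back 1 day from 2085-06-01 reaches 2085-05-31 (last day of May, 31 days).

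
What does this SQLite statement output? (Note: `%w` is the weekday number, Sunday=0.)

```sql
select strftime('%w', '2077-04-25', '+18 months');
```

First apply '+18 months': 2077-04-25 → 2078-10-25.
2078-10-25 is a Tuesday; with Sunday=0 that is 2.

2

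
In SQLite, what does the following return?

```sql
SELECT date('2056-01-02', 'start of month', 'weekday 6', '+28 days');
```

2056-01-29

`start of month` rewinds 2056-01-02 to 2056-01-01.
`weekday 6` advances to the next Saturday; 2056-01-01 is already a Saturday, so it stays at 2056-01-01.
Advancing 28 more days within January lands on 2056-01-29.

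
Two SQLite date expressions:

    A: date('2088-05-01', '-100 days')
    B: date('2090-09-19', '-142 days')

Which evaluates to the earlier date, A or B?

A = 2088-01-22.
B = 2090-04-30.
A is earlier.

A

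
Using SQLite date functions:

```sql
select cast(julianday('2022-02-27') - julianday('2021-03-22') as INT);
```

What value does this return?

342

9 days remain in March 2021 after the 22nd (31 − 22).
Full months from April 2021 through January 2022 contribute their day counts.
Then 27 days into February 2022.
Total: 9 + 30 + 31 + 30 + 31 + 31 + 30 + 31 + 30 + 31 + 31 + 27 = 342.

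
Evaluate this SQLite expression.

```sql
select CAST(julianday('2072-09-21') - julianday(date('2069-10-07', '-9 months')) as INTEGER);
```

1353

Adding -9 months to 2069-10-07 gives 2069-01-07.
24 days remain in January 2069 after the 7th (31 − 7).
Full months from February 2069 through August 2072 contribute their day counts.
Then 21 days into September 2072.
Total: 24 + 28 + 31 + 30 + 31 + 30 + 31 + 31 + 30 + 31 + 30 + 31 + 31 + 28 + 31 + 30 + 31 + 30 + 31 + 31 + 30 + 31 + 30 + 31 + 31 + 28 + 31 + 30 + 31 + 30 + 31 + 31 + 30 + 31 + 30 + 31 + 31 + 29 + 31 + 30 + 31 + 30 + 31 + 31 + 21 = 1353.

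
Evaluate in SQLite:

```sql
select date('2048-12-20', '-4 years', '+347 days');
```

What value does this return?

Adding -4 years to 2048-12-20 gives 2044-12-20.
Applying '+347 days' to 2044-12-20: counting 347 days forward gives 2045-12-02.

2045-12-02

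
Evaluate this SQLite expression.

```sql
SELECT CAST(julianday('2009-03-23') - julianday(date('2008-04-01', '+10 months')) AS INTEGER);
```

50

Adding +10 months to 2008-04-01 gives 2009-02-01.
27 days remain in February 2009 after the 1st (28 − 1).
Then 23 days into March 2009.
Total: 27 + 23 = 50.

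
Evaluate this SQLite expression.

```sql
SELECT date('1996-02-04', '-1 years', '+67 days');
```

1995-04-12

Adding -1 year to 1996-02-04 gives 1995-02-04.
Applying '+67 days' to 1995-02-04: counting 67 days forward gives 1995-04-12.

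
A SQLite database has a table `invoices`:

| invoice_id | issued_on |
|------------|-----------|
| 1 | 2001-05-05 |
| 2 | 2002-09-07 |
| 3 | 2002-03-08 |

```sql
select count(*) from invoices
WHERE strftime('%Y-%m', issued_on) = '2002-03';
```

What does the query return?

1

Rows with year-month 2002-03: 2002-03-08 → 1.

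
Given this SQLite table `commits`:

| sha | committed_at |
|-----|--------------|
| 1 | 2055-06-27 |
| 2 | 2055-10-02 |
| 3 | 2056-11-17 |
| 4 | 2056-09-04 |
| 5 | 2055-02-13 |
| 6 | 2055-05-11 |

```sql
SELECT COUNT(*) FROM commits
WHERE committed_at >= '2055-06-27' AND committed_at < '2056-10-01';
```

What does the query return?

3

Rows in [2055-06-27, 2056-10-01): 2055-06-27, 2055-10-02, 2056-09-04 → 3 rows.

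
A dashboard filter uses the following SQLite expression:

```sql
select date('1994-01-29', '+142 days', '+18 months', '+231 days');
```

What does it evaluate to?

1996-08-07

Applying '+142 days' to 1994-01-29: counting 142 days forward gives 1994-06-20.
Adding +18 months to 1994-06-20 gives 1995-12-20.
Applying '+231 days' to 1995-12-20: counting 231 days forward gives 1996-08-07.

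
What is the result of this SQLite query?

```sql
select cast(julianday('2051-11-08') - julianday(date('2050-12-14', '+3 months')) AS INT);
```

Adding +3 months to 2050-12-14 gives 2051-03-14.
17 days remain in March 2051 after the 14th (31 − 14).
Full months from April 2051 through October 2051 contribute their day counts.
Then 8 days into November 2051.
Total: 17 + 30 + 31 + 30 + 31 + 31 + 30 + 31 + 8 = 239.

239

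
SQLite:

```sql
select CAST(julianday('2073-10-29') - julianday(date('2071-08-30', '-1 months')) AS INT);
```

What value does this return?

Adding -1 month to 2071-08-30 gives 2071-07-30.
1 day remains in July 2071 after the 30th (31 − 30).
Full months from August 2071 through September 2073 contribute their day counts.
Then 29 days into October 2073.
Total: 1 + 31 + 30 + 31 + 30 + 31 + 31 + 29 + 31 + 30 + 31 + 30 + 31 + 31 + 30 + 31 + 30 + 31 + 31 + 28 + 31 + 30 + 31 + 30 + 31 + 31 + 30 + 29 = 822.

822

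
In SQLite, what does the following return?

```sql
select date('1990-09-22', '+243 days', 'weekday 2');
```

1991-05-28

Applying '+243 days' to 1990-09-22: counting 243 days forward gives 1991-05-23.
`weekday 2` advances to the next Tuesday; 1991-05-23 is a Thursday, so it moves forward to 1991-05-28.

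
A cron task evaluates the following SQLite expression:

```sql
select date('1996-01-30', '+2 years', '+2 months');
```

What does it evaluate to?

Adding +2 years to 1996-01-30 gives 1998-01-30.
Adding +2 months to 1998-01-30 gives 1998-03-30.

1998-03-30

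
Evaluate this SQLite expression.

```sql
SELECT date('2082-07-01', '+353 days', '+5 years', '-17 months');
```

Applying '+353 days' to 2082-07-01: counting 353 days forward gives 2083-06-19.
Adding +5 years to 2083-06-19 gives 2088-06-19.
Adding -17 months to 2088-06-19 gives 2087-01-19.

2087-01-19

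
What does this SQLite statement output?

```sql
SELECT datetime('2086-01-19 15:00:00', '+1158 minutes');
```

1158 minutes = 19h 18m; +1158 minutes from 2086-01-19 15:00:00 is 2086-01-20 10:18:00 (crosses midnight).

2086-01-20 10:18:00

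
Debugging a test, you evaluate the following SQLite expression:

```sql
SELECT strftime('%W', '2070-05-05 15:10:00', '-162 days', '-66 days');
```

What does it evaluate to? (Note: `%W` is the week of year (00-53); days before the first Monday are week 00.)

First apply '-162 days', '-66 days': 2070-05-05 15:10:00 → 2069-09-19 15:10:00.
2069-09-19 is a Thursday. SQLite's %W counts Mondays since the year started; the result is 37.

37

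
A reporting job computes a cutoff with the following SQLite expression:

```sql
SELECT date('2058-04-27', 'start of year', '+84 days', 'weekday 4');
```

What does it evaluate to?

`start of year` rewinds 2058-04-27 to 2058-01-01.
Applying '+84 days' to 2058-01-01: counting 84 days forward gives 2058-03-26.
`weekday 4` advances to the next Thursday; 2058-03-26 is a Tuesday, so it moves forward to 2058-03-28.

2058-03-28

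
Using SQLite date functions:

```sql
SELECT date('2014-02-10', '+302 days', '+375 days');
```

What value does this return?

Applying '+302 days' to 2014-02-10: counting 302 days forward gives 2014-12-09.
Applying '+375 days' to 2014-12-09: counting 375 days forward gives 2015-12-19.

2015-12-19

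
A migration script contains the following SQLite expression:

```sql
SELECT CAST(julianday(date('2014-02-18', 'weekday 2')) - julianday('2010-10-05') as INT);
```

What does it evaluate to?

1232

`weekday 2` advances to the next Tuesday; 2014-02-18 is already a Tuesday, so it stays at 2014-02-18.
26 days remain in October 2010 after the 5th (31 − 5).
Full months from November 2010 through January 2014 contribute their day counts.
Then 18 days into February 2014.
Total: 26 + 30 + 31 + 31 + 28 + 31 + 30 + 31 + 30 + 31 + 31 + 30 + 31 + 30 + 31 + 31 + 29 + 31 + 30 + 31 + 30 + 31 + 31 + 30 + 31 + 30 + 31 + 31 + 28 + 31 + 30 + 31 + 30 + 31 + 31 + 30 + 31 + 30 + 31 + 31 + 18 = 1232.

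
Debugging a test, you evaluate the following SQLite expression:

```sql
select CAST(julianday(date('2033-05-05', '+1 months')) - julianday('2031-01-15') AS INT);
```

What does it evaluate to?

872

Adding +1 month to 2033-05-05 gives 2033-06-05.
16 days remain in January 2031 after the 15th (31 − 15).
Full months from February 2031 through May 2033 contribute their day counts.
Then 5 days into June 2033.
Total: 16 + 28 + 31 + 30 + 31 + 30 + 31 + 31 + 30 + 31 + 30 + 31 + 31 + 29 + 31 + 30 + 31 + 30 + 31 + 31 + 30 + 31 + 30 + 31 + 31 + 28 + 31 + 30 + 31 + 5 = 872.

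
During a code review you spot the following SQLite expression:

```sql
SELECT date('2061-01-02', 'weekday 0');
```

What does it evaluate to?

2061-01-02

`weekday 0` advances to the next Sunday; 2061-01-02 is already a Sunday, so it stays at 2061-01-02.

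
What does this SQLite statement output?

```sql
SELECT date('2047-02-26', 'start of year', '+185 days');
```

`start of year` rewinds 2047-02-26 to 2047-01-01.
Applying '+185 days' to 2047-01-01: counting 185 days forward gives 2047-07-05.

2047-07-05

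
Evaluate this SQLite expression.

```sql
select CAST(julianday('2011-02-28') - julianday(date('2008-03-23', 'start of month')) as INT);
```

1094

`start of month` rewinds 2008-03-23 to 2008-03-01.
30 days remain in March 2008 after the 1st (31 − 1).
Full months from April 2008 through January 2011 contribute their day counts.
Then 28 days into February 2011.
Total: 30 + 30 + 31 + 30 + 31 + 31 + 30 + 31 + 30 + 31 + 31 + 28 + 31 + 30 + 31 + 30 + 31 + 31 + 30 + 31 + 30 + 31 + 31 + 28 + 31 + 30 + 31 + 30 + 31 + 31 + 30 + 31 + 30 + 31 + 31 + 28 = 1094.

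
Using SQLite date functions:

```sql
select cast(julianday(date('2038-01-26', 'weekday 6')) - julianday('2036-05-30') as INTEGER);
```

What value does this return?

610

`weekday 6` advances to the next Saturday; 2038-01-26 is a Tuesday, so it moves forward to 2038-01-30.
1 day remains in May 2036 after the 30th (31 − 30).
Full months from June 2036 through December 2037 contribute their day counts.
Then 30 days into January 2038.
Total: 1 + 30 + 31 + 31 + 30 + 31 + 30 + 31 + 31 + 28 + 31 + 30 + 31 + 30 + 31 + 31 + 30 + 31 + 30 + 31 + 30 = 610.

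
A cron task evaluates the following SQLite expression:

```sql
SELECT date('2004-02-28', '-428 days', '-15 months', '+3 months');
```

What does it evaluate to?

Applying '-428 days' to 2004-02-28: counting 428 days back gives 2002-12-27.
Adding -15 months to 2002-12-27 gives 2001-09-27.
Adding +3 months to 2001-09-27 gives 2001-12-27.

2001-12-27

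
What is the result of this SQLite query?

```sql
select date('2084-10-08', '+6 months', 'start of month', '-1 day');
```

2085-03-31

Adding +6 months to 2084-10-08 gives 2085-04-08.
`start of month` rewinds 2085-04-08 to 2085-04-01.
Going back 1 day from 2085-04-01 reaches 2085-03-31 (last day of March, 31 days).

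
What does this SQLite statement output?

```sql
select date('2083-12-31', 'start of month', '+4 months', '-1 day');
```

`start of month` rewinds 2083-12-31 to 2083-12-01.
Adding +4 months to 2083-12-01 gives 2084-04-01.
Going back 1 day from 2084-04-01 reaches 2084-03-31 (last day of March, 31 days).

2084-03-31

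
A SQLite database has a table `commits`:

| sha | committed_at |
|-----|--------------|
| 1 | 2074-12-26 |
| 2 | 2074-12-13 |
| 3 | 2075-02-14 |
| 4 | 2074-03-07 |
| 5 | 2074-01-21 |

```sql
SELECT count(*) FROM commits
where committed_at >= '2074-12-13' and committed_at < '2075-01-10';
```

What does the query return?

Rows in [2074-12-13, 2075-01-10): 2074-12-26, 2074-12-13 → 2 rows.

2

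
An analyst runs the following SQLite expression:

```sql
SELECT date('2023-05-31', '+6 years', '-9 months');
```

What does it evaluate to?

2028-08-31

Adding +6 years to 2023-05-31 gives 2029-05-31.
Adding -9 months to 2029-05-31 gives 2028-08-31.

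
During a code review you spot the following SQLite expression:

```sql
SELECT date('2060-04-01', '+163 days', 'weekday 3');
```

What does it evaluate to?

2060-09-15

Applying '+163 days' to 2060-04-01: counting 163 days forward gives 2060-09-11.
`weekday 3` advances to the next Wednesday; 2060-09-11 is a Saturday, so it moves forward to 2060-09-15.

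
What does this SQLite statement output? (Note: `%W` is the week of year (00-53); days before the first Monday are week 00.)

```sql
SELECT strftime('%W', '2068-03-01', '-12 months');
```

09

First apply '-12 months': 2068-03-01 → 2067-03-01.
2067-03-01 is a Tuesday. SQLite's %W counts Mondays since the year started; the result is 09.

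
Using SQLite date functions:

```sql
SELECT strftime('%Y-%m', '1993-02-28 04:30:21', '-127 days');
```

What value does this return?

1992-10

First apply '-127 days': 1993-02-28 04:30:21 → 1992-10-24 04:30:21.
`%Y-%m` extracts the year-month: 1992-10.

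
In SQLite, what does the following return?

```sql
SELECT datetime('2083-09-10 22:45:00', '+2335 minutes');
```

2335 minutes = 38h 55m; +2335 minutes from 2083-09-10 22:45:00 is 2083-09-12 13:40:00 (crosses midnight).

2083-09-12 13:40:00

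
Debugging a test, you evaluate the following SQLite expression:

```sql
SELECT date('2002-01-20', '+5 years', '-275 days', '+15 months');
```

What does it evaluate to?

2007-07-20

Adding +5 years to 2002-01-20 gives 2007-01-20.
Applying '-275 days' to 2007-01-20: counting 275 days back gives 2006-04-20.
Adding +15 months to 2006-04-20 gives 2007-07-20.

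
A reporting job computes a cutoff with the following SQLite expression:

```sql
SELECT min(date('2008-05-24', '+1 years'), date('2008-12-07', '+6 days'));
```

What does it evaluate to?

2008-12-13

date('2008-05-24', '+1 years') → 2009-05-24.
date('2008-12-07', '+6 days') → 2008-12-13.
Earlier of the two is 2008-12-13.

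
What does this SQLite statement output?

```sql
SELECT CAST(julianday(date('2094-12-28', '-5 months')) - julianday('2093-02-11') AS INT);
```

532

Adding -5 months to 2094-12-28 gives 2094-07-28.
17 days remain in February 2093 after the 11th (28 − 11).
Full months from March 2093 through June 2094 contribute their day counts.
Then 28 days into July 2094.
Total: 17 + 31 + 30 + 31 + 30 + 31 + 31 + 30 + 31 + 30 + 31 + 31 + 28 + 31 + 30 + 31 + 30 + 28 = 532.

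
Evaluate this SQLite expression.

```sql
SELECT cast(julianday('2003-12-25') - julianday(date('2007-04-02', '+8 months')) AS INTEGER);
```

Adding +8 months to 2007-04-02 gives 2007-12-02.
6 days remain in December 2003 after the 25th (31 − 25).
Full months from January 2004 through November 2007 contribute their day counts.
Then 2 days into December 2007.
Total: 6 + 31 + 29 + 31 + 30 + 31 + 30 + 31 + 31 + 30 + 31 + 30 + 31 + 31 + 28 + 31 + 30 + 31 + 30 + 31 + 31 + 30 + 31 + 30 + 31 + 31 + 28 + 31 + 30 + 31 + 30 + 31 + 31 + 30 + 31 + 30 + 31 + 31 + 28 + 31 + 30 + 31 + 30 + 31 + 31 + 30 + 31 + 30 + 2 = 1438.
The subtraction is earlier − later, so the result is −1438 → -1438.

-1438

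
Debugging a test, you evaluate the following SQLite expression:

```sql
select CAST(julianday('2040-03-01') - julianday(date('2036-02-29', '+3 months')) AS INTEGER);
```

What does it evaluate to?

1372

Adding +3 months to 2036-02-29 gives 2036-05-29.
2 days remain in May 2036 after the 29th (31 − 29).
Full months from June 2036 through February 2040 contribute their day counts.
Then 1 day into March 2040.
Total: 2 + 30 + 31 + 31 + 30 + 31 + 30 + 31 + 31 + 28 + 31 + 30 + 31 + 30 + 31 + 31 + 30 + 31 + 30 + 31 + 31 + 28 + 31 + 30 + 31 + 30 + 31 + 31 + 30 + 31 + 30 + 31 + 31 + 28 + 31 + 30 + 31 + 30 + 31 + 31 + 30 + 31 + 30 + 31 + 31 + 29 + 1 = 1372.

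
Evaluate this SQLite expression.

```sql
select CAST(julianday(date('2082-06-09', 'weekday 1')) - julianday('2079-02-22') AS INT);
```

1209

`weekday 1` advances to the next Monday; 2082-06-09 is a Tuesday, so it moves forward to 2082-06-15.
6 days remain in February 2079 after the 22nd (28 − 22).
Full months from March 2079 through May 2082 contribute their day counts.
Then 15 days into June 2082.
Total: 6 + 31 + 30 + 31 + 30 + 31 + 31 + 30 + 31 + 30 + 31 + 31 + 29 + 31 + 30 + 31 + 30 + 31 + 31 + 30 + 31 + 30 + 31 + 31 + 28 + 31 + 30 + 31 + 30 + 31 + 31 + 30 + 31 + 30 + 31 + 31 + 28 + 31 + 30 + 31 + 15 = 1209.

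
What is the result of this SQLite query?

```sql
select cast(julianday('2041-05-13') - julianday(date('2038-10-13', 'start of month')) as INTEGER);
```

955

`start of month` rewinds 2038-10-13 to 2038-10-01.
30 days remain in October 2038 after the 1st (31 − 1).
Full months from November 2038 through April 2041 contribute their day counts.
Then 13 days into May 2041.
Total: 30 + 30 + 31 + 31 + 28 + 31 + 30 + 31 + 30 + 31 + 31 + 30 + 31 + 30 + 31 + 31 + 29 + 31 + 30 + 31 + 30 + 31 + 31 + 30 + 31 + 30 + 31 + 31 + 28 + 31 + 30 + 13 = 955.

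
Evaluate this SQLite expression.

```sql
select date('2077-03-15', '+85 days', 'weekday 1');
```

Applying '+85 days' to 2077-03-15: counting 85 days forward gives 2077-06-08.
`weekday 1` advances to the next Monday; 2077-06-08 is a Tuesday, so it moves forward to 2077-06-14.

2077-06-14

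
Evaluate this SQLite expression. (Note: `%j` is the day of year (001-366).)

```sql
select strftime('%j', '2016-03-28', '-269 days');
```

First apply '-269 days': 2016-03-28 → 2015-07-03.
Day-of-year for 2015-07-03: days since 2015-01-01 inclusive = 184, zero-padded to 184.

184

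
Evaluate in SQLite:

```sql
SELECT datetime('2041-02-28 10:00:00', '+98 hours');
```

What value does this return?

2041-03-04 12:00:00

+98 hours from 2041-02-28 10:00:00 is 2041-03-04 12:00:00 (crosses midnight).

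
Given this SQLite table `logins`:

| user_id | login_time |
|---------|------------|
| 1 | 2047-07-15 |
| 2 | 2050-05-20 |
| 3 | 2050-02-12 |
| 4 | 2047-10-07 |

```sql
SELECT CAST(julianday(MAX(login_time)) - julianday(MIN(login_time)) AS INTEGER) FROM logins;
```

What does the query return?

1040

MIN = 2047-07-15, MAX = 2050-05-20.
16 days remain in July 2047 after the 15th (31 − 15).
Full months from August 2047 through April 2050 contribute their day counts.
Then 20 days into May 2050.
Total: 16 + 31 + 30 + 31 + 30 + 31 + 31 + 29 + 31 + 30 + 31 + 30 + 31 + 31 + 30 + 31 + 30 + 31 + 31 + 28 + 31 + 30 + 31 + 30 + 31 + 31 + 30 + 31 + 30 + 31 + 31 + 28 + 31 + 30 + 20 = 1040.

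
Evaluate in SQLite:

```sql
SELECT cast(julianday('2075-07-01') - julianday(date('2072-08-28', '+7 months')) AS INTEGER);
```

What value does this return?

Adding +7 months to 2072-08-28 gives 2073-03-28.
3 days remain in March 2073 after the 28th (31 − 28).
Full months from April 2073 through June 2075 contribute their day counts.
Then 1 day into July 2075.
Total: 3 + 30 + 31 + 30 + 31 + 31 + 30 + 31 + 30 + 31 + 31 + 28 + 31 + 30 + 31 + 30 + 31 + 31 + 30 + 31 + 30 + 31 + 31 + 28 + 31 + 30 + 31 + 30 + 1 = 825.

825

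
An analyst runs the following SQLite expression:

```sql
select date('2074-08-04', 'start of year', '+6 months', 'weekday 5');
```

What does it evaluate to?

`start of year` rewinds 2074-08-04 to 2074-01-01.
Adding +6 months to 2074-01-01 gives 2074-07-01.
`weekday 5` advances to the next Friday; 2074-07-01 is a Sunday, so it moves forward to 2074-07-06.

2074-07-06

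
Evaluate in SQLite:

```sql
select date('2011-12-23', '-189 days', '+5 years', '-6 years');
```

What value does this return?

2010-06-17

Applying '-189 days' to 2011-12-23: counting 189 days back gives 2011-06-17.
Adding +5 years to 2011-06-17 gives 2016-06-17.
Adding -6 years to 2016-06-17 gives 2010-06-17.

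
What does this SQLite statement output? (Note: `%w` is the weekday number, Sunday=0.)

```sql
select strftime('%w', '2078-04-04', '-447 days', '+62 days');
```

First apply '-447 days', '+62 days': 2078-04-04 → 2077-03-15.
2077-03-15 is a Monday; with Sunday=0 that is 1.

1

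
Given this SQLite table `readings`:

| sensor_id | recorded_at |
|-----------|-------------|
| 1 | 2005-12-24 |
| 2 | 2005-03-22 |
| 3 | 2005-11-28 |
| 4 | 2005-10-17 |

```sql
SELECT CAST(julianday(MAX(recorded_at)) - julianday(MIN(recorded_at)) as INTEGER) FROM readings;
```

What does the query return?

277

MIN = 2005-03-22, MAX = 2005-12-24.
9 days remain in March 2005 after the 22nd (31 − 22).
Full months from April 2005 through November 2005 contribute their day counts.
Then 24 days into December 2005.
Total: 9 + 30 + 31 + 30 + 31 + 31 + 30 + 31 + 30 + 24 = 277.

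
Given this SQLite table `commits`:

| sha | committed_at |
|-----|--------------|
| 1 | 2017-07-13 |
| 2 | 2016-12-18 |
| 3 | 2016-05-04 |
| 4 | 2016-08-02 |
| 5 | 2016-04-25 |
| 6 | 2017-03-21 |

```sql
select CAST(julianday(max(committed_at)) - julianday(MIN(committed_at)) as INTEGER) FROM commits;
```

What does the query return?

444

MIN = 2016-04-25, MAX = 2017-07-13.
5 days remain in April 2016 after the 25th (30 − 25).
Full months from May 2016 through June 2017 contribute their day counts.
Then 13 days into July 2017.
Total: 5 + 31 + 30 + 31 + 31 + 30 + 31 + 30 + 31 + 31 + 28 + 31 + 30 + 31 + 30 + 13 = 444.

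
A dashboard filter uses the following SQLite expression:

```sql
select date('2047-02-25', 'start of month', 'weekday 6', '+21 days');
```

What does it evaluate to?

2047-02-23

`start of month` rewinds 2047-02-25 to 2047-02-01.
`weekday 6` advances to the next Saturday; 2047-02-01 is a Friday, so it moves forward to 2047-02-02.
Advancing 21 more days within February lands on 2047-02-23.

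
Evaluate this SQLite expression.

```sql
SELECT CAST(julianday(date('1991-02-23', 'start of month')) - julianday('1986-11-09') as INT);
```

`start of month` rewinds 1991-02-23 to 1991-02-01.
21 days remain in November 1986 after the 9th (30 − 9).
Full months from December 1986 through January 1991 contribute their day counts.
Then 1 day into February 1991.
Total: 21 + 31 + 31 + 28 + 31 + 30 + 31 + 30 + 31 + 31 + 30 + 31 + 30 + 31 + 31 + 29 + 31 + 30 + 31 + 30 + 31 + 31 + 30 + 31 + 30 + 31 + 31 + 28 + 31 + 30 + 31 + 30 + 31 + 31 + 30 + 31 + 30 + 31 + 31 + 28 + 31 + 30 + 31 + 30 + 31 + 31 + 30 + 31 + 30 + 31 + 31 + 1 = 1545.

1545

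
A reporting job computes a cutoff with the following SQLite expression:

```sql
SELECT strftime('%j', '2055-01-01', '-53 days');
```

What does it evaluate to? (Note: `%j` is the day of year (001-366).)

313

First apply '-53 days': 2055-01-01 → 2054-11-09.
Day-of-year for 2054-11-09: days since 2054-01-01 inclusive = 313, zero-padded to 313.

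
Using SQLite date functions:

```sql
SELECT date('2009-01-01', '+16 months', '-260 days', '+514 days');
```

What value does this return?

2011-01-10

Adding +16 months to 2009-01-01 gives 2010-05-01.
Applying '-260 days' to 2010-05-01: counting 260 days back gives 2009-08-14.
Applying '+514 days' to 2009-08-14: counting 514 days forward gives 2011-01-10.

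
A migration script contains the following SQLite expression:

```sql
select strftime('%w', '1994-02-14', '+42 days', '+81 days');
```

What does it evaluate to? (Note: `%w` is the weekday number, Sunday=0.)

5

First apply '+42 days', '+81 days': 1994-02-14 → 1994-06-17.
1994-06-17 is a Friday; with Sunday=0 that is 5.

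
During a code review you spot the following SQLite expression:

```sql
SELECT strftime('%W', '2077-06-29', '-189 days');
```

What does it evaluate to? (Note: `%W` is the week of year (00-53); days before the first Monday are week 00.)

First apply '-189 days': 2077-06-29 → 2076-12-22.
2076-12-22 is a Tuesday. SQLite's %W counts Mondays since the year started; the result is 51.

51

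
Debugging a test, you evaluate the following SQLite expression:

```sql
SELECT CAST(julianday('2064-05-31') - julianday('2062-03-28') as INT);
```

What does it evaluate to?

795

3 days remain in March 2062 after the 28th (31 − 28).
Full months from April 2062 through April 2064 contribute their day counts.
Then 31 days into May 2064.
Total: 3 + 30 + 31 + 30 + 31 + 31 + 30 + 31 + 30 + 31 + 31 + 28 + 31 + 30 + 31 + 30 + 31 + 31 + 30 + 31 + 30 + 31 + 31 + 29 + 31 + 30 + 31 = 795.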